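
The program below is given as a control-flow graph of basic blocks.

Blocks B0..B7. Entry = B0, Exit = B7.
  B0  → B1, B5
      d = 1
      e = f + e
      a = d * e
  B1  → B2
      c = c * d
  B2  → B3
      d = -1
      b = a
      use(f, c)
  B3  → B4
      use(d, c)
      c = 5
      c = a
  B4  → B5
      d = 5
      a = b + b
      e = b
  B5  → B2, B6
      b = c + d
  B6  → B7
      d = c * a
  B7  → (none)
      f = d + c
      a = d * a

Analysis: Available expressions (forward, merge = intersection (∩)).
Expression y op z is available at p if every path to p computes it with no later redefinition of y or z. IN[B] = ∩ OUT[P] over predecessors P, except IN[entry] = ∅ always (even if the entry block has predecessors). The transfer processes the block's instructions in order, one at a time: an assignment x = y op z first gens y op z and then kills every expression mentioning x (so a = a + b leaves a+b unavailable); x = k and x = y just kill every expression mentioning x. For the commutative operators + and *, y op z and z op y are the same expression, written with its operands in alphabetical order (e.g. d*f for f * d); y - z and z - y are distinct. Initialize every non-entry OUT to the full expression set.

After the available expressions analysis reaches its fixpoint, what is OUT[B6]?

Answer: {a*c}

Working:
Converged values:
  B0:   IN={}   OUT={d*e}
  B1:   IN={d*e}   OUT={d*e}
  B2:   IN={}   OUT={}
  B3:   IN={}   OUT={}
  B4:   IN={}   OUT={b+b}
  B5:   IN={}   OUT={c+d}
  B6:   IN={c+d}   OUT={a*c}
  B7:   IN={a*c}   OUT={c+d}

Merge at B6: IN[B6] = OUT[B5] = {c+d}
Applying B6's transfer function to that IN value gives OUT[B6] (row B6 above).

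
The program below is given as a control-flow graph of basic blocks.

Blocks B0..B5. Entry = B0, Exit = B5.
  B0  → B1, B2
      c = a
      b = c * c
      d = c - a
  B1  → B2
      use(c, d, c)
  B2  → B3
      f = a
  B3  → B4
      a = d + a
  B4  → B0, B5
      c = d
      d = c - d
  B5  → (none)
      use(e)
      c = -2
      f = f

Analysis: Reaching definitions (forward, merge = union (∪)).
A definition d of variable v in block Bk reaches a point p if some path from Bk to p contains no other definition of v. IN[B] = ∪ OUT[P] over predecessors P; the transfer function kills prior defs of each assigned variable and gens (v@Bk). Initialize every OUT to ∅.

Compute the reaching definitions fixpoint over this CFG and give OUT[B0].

Answer: {a@B3, b@B0, c@B0, d@B0, f@B2}

Working:
Per-block solution:
  B0: | IN={a@B3, b@B0, c@B4, d@B4, f@B2} | OUT={a@B3, b@B0, c@B0, d@B0, f@B2}
  B1: | IN={a@B3, b@B0, c@B0, d@B0, f@B2} | OUT={a@B3, b@B0, c@B0, d@B0, f@B2}
  B2: | IN={a@B3, b@B0, c@B0, d@B0, f@B2} | OUT={a@B3, b@B0, c@B0, d@B0, f@B2}
  B3: | IN={a@B3, b@B0, c@B0, d@B0, f@B2} | OUT={a@B3, b@B0, c@B0, d@B0, f@B2}
  B4: | IN={a@B3, b@B0, c@B0, d@B0, f@B2} | OUT={a@B3, b@B0, c@B4, d@B4, f@B2}
  B5: | IN={a@B3, b@B0, c@B4, d@B4, f@B2} | OUT={a@B3, b@B0, c@B5, d@B4, f@B5}

Merge at B0 (entry node, so the boundary value {} is joined with the incoming edge(s)): IN[B0] = {} ⊔ OUT[B4] = {a@B3, b@B0, c@B4, d@B4, f@B2}
Applying B0's transfer function to that IN value gives OUT[B0] (row B0 above).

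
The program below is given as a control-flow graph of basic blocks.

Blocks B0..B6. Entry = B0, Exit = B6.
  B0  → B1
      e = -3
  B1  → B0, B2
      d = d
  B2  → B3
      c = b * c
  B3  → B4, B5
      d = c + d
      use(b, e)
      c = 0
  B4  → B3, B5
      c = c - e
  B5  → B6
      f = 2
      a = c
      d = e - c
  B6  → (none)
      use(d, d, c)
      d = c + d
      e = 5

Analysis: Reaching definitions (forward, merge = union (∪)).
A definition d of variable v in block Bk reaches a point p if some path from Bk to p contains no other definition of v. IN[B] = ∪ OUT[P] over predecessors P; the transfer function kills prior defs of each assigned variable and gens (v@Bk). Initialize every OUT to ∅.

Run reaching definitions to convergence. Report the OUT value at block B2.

Per-block solution:
  B0: | IN={d@B1, e@B0} | OUT={d@B1, e@B0}
  B1: | IN={d@B1, e@B0} | OUT={d@B1, e@B0}
  B2: | IN={d@B1, e@B0} | OUT={c@B2, d@B1, e@B0}
  B3: | IN={c@B2, c@B4, d@B1, d@B3, e@B0} | OUT={c@B3, d@B3, e@B0}
  B4: | IN={c@B3, d@B3, e@B0} | OUT={c@B4, d@B3, e@B0}
  B5: | IN={c@B3, c@B4, d@B3, e@B0} | OUT={a@B5, c@B3, c@B4, d@B5, e@B0, f@B5}
  B6: | IN={a@B5, c@B3, c@B4, d@B5, e@B0, f@B5} | OUT={a@B5, c@B3, c@B4, d@B6, e@B6, f@B5}

Merge at B2: IN[B2] = OUT[B1] = {d@B1, e@B0}
Applying B2's transfer function to that IN value gives OUT[B2] (row B2 above).

Answer: {c@B2, d@B1, e@B0}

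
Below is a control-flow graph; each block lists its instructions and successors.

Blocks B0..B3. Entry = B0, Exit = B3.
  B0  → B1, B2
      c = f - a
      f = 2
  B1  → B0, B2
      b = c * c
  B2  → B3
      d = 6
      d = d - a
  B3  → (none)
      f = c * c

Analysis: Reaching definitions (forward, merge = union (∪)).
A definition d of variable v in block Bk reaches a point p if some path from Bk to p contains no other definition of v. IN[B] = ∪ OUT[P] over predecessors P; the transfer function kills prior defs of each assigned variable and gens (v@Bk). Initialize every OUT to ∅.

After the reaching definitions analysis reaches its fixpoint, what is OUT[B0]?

Per-block solution:
  B0:   IN={b@B1, c@B0, f@B0}   OUT={b@B1, c@B0, f@B0}
  B1:   IN={b@B1, c@B0, f@B0}   OUT={b@B1, c@B0, f@B0}
  B2:   IN={b@B1, c@B0, f@B0}   OUT={b@B1, c@B0, d@B2, f@B0}
  B3:   IN={b@B1, c@B0, d@B2, f@B0}   OUT={b@B1, c@B0, d@B2, f@B3}

Merge at B0 (entry node, so the boundary value {} is joined with the incoming edge(s)): IN[B0] = {} ⊔ OUT[B1] = {b@B1, c@B0, f@B0}
Applying B0's transfer function to that IN value gives OUT[B0] (row B0 above).

Answer: {b@B1, c@B0, f@B0}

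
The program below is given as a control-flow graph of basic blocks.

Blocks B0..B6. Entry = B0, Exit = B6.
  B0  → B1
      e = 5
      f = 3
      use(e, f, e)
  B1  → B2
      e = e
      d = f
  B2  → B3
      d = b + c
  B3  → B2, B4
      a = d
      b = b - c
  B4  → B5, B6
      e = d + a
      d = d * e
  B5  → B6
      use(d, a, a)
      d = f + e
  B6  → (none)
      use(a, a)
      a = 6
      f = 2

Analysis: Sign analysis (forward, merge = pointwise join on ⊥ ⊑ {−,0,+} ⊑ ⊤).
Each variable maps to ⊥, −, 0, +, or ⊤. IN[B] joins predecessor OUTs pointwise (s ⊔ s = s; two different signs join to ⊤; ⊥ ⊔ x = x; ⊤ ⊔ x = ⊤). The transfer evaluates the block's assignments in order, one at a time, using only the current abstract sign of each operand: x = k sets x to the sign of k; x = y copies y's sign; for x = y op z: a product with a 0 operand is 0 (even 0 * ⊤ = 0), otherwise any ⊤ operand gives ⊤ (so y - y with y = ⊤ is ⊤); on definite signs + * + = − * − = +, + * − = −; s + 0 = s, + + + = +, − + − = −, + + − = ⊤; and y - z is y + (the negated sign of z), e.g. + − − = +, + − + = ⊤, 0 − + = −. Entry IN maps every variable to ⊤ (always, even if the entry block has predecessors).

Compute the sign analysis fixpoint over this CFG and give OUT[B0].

Answer: {a: ⊤, b: ⊤, c: ⊤, d: ⊤, e: +, f: +}

Trace:
Fixpoint table:
  B0: | IN=(all ⊤) | OUT={e:+, f:+; rest ⊤}
  B1: | IN={e:+, f:+; rest ⊤} | OUT={d:+, e:+, f:+; rest ⊤}
  B2: | IN={e:+, f:+; rest ⊤} | OUT={e:+, f:+; rest ⊤}
  B3: | IN={e:+, f:+; rest ⊤} | OUT={e:+, f:+; rest ⊤}
  B4: | IN={e:+, f:+; rest ⊤} | OUT={f:+; rest ⊤}
  B5: | IN={f:+; rest ⊤} | OUT={f:+; rest ⊤}
  B6: | IN={f:+; rest ⊤} | OUT={a:+, f:+; rest ⊤}

B0 is the boundary node: IN[B0] = {a: ⊤, b: ⊤, c: ⊤, d: ⊤, e: ⊤, f: ⊤}
Applying B0's transfer function to that IN value gives OUT[B0] (row B0 above).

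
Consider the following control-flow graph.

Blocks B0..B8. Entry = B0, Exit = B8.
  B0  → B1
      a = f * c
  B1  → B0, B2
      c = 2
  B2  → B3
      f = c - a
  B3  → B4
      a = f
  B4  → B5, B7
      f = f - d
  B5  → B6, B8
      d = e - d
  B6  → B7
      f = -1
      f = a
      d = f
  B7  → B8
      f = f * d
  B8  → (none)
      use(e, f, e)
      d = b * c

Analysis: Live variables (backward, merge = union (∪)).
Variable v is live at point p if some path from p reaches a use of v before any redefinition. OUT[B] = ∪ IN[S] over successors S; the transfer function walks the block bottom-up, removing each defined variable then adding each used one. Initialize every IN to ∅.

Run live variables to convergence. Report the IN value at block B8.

Per-block solution:
  B0: | IN={b, c, d, e, f} | OUT={a, b, d, e, f}
  B1: | IN={a, b, d, e, f} | OUT={a, b, c, d, e, f}
  B2: | IN={a, b, c, d, e} | OUT={b, c, d, e, f}
  B3: | IN={b, c, d, e, f} | OUT={a, b, c, d, e, f}
  B4: | IN={a, b, c, d, e, f} | OUT={a, b, c, d, e, f}
  B5: | IN={a, b, c, d, e, f} | OUT={a, b, c, e, f}
  B6: | IN={a, b, c, e} | OUT={b, c, d, e, f}
  B7: | IN={b, c, d, e, f} | OUT={b, c, e, f}
  B8: | IN={b, c, e, f} | OUT={}

B8 is the boundary node: OUT[B8] = {}
Applying B8's transfer function to that OUT value gives IN[B8] (row B8 above).

Answer: {b, c, e, f}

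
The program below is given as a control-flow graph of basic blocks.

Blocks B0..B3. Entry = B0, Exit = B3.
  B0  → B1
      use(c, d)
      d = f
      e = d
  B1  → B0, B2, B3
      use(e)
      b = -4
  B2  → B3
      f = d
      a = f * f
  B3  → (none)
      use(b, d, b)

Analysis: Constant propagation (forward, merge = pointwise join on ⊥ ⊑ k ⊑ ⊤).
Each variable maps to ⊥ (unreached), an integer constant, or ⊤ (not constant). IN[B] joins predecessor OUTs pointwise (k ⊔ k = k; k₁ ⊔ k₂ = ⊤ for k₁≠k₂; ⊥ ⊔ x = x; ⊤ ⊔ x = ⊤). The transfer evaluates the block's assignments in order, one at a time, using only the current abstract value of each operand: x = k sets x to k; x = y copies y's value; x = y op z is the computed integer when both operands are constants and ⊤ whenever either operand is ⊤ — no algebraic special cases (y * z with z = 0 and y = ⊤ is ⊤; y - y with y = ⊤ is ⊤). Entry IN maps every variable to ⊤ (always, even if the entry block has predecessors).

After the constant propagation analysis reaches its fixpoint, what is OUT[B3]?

Fixpoint table:
  B0:   IN=(all ⊤)   OUT=(all ⊤)
  B1:   IN=(all ⊤)   OUT={b:-4; rest ⊤}
  B2:   IN={b:-4; rest ⊤}   OUT={b:-4; rest ⊤}
  B3:   IN={b:-4; rest ⊤}   OUT={b:-4; rest ⊤}

Merge at B3: IN[B3] = OUT[B1] ⊔ OUT[B2] = {a: ⊤, b: -4, c: ⊤, d: ⊤, e: ⊤, f: ⊤}
Applying B3's transfer function to that IN value gives OUT[B3] (row B3 above).

Answer: {a: ⊤, b: -4, c: ⊤, d: ⊤, e: ⊤, f: ⊤}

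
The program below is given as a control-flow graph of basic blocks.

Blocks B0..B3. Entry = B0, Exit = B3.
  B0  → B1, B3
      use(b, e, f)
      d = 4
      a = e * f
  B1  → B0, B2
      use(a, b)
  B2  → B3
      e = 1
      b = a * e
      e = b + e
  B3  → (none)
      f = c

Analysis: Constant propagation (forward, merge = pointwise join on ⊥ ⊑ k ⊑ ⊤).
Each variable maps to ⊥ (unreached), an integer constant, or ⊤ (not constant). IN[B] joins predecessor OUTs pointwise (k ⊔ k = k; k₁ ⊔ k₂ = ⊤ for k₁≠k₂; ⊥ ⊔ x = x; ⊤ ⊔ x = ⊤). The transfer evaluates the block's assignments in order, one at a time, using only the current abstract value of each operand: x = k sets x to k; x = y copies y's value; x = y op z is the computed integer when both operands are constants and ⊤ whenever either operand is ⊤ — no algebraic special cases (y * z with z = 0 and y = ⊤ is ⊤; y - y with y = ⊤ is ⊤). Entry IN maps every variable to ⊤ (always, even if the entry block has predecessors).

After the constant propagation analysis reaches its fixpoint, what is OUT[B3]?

Fixpoint table:
  B0:  IN=(all ⊤)  OUT={d:4; rest ⊤}
  B1:  IN={d:4; rest ⊤}  OUT={d:4; rest ⊤}
  B2:  IN={d:4; rest ⊤}  OUT={d:4; rest ⊤}
  B3:  IN={d:4; rest ⊤}  OUT={d:4; rest ⊤}

Merge at B3: IN[B3] = OUT[B0] ⊔ OUT[B2] = {a: ⊤, b: ⊤, c: ⊤, d: 4, e: ⊤, f: ⊤}
Applying B3's transfer function to that IN value gives OUT[B3] (row B3 above).

Answer: {a: ⊤, b: ⊤, c: ⊤, d: 4, e: ⊤, f: ⊤}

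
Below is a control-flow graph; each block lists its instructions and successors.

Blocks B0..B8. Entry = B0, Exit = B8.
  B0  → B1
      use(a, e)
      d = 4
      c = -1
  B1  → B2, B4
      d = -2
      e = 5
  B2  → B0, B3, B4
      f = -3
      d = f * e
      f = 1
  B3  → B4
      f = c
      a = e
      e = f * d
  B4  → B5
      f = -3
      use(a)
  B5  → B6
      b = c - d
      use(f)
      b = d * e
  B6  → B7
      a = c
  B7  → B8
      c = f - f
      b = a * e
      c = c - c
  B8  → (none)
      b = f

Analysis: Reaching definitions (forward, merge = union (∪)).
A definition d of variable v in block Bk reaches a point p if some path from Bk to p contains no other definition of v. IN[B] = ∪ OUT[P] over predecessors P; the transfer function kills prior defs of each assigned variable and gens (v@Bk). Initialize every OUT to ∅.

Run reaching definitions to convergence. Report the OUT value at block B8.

Answer: {a@B6, b@B8, c@B7, d@B1, d@B2, e@B1, e@B3, f@B4}

Working:
Per-block solution:
  B0:  IN={c@B0, d@B2, e@B1, f@B2}  OUT={c@B0, d@B0, e@B1, f@B2}
  B1:  IN={c@B0, d@B0, e@B1, f@B2}  OUT={c@B0, d@B1, e@B1, f@B2}
  B2:  IN={c@B0, d@B1, e@B1, f@B2}  OUT={c@B0, d@B2, e@B1, f@B2}
  B3:  IN={c@B0, d@B2, e@B1, f@B2}  OUT={a@B3, c@B0, d@B2, e@B3, f@B3}
  B4:  IN={a@B3, c@B0, d@B1, d@B2, e@B1, e@B3, f@B2, f@B3}  OUT={a@B3, c@B0, d@B1, d@B2, e@B1, e@B3, f@B4}
  B5:  IN={a@B3, c@B0, d@B1, d@B2, e@B1, e@B3, f@B4}  OUT={a@B3, b@B5, c@B0, d@B1, d@B2, e@B1, e@B3, f@B4}
  B6:  IN={a@B3, b@B5, c@B0, d@B1, d@B2, e@B1, e@B3, f@B4}  OUT={a@B6, b@B5, c@B0, d@B1, d@B2, e@B1, e@B3, f@B4}
  B7:  IN={a@B6, b@B5, c@B0, d@B1, d@B2, e@B1, e@B3, f@B4}  OUT={a@B6, b@B7, c@B7, d@B1, d@B2, e@B1, e@B3, f@B4}
  B8:  IN={a@B6, b@B7, c@B7, d@B1, d@B2, e@B1, e@B3, f@B4}  OUT={a@B6, b@B8, c@B7, d@B1, d@B2, e@B1, e@B3, f@B4}

Merge at B8: IN[B8] = OUT[B7] = {a@B6, b@B7, c@B7, d@B1, d@B2, e@B1, e@B3, f@B4}
Applying B8's transfer function to that IN value gives OUT[B8] (row B8 above).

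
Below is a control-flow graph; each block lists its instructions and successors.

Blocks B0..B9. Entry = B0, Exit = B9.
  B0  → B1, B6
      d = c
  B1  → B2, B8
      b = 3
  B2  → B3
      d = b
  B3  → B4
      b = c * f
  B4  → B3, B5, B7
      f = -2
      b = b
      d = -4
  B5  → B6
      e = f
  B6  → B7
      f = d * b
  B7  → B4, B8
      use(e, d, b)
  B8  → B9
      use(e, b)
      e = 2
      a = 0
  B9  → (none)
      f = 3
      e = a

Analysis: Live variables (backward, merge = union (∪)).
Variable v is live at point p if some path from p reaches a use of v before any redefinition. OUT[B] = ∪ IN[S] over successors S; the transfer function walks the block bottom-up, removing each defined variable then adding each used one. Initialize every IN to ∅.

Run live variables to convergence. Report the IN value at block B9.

Per-block solution:
  B0:  IN={b, c, e, f}  OUT={b, c, d, e, f}
  B1:  IN={c, e, f}  OUT={b, c, e, f}
  B2:  IN={b, c, e, f}  OUT={c, e, f}
  B3:  IN={c, e, f}  OUT={b, c, e}
  B4:  IN={b, c, e}  OUT={b, c, d, e, f}
  B5:  IN={b, c, d, f}  OUT={b, c, d, e}
  B6:  IN={b, c, d, e}  OUT={b, c, d, e}
  B7:  IN={b, c, d, e}  OUT={b, c, e}
  B8:  IN={b, e}  OUT={a}
  B9:  IN={a}  OUT={}

B9 is the boundary node: OUT[B9] = {}
Applying B9's transfer function to that OUT value gives IN[B9] (row B9 above).

Answer: {a}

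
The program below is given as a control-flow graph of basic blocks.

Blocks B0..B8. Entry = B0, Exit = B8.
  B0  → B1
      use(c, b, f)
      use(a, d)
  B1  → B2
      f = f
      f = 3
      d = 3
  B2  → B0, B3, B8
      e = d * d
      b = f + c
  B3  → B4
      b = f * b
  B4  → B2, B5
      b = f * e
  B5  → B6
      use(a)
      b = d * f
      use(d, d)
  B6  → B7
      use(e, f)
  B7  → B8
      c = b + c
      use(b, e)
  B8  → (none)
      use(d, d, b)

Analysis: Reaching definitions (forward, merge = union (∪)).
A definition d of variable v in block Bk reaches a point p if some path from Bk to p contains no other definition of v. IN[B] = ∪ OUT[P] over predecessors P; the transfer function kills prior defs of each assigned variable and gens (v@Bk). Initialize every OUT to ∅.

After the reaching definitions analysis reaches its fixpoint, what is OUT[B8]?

Answer: {b@B2, b@B5, c@B7, d@B1, e@B2, f@B1}

Working:
Per-block solution:
  B0: | IN={b@B2, d@B1, e@B2, f@B1} | OUT={b@B2, d@B1, e@B2, f@B1}
  B1: | IN={b@B2, d@B1, e@B2, f@B1} | OUT={b@B2, d@B1, e@B2, f@B1}
  B2: | IN={b@B2, b@B4, d@B1, e@B2, f@B1} | OUT={b@B2, d@B1, e@B2, f@B1}
  B3: | IN={b@B2, d@B1, e@B2, f@B1} | OUT={b@B3, d@B1, e@B2, f@B1}
  B4: | IN={b@B3, d@B1, e@B2, f@B1} | OUT={b@B4, d@B1, e@B2, f@B1}
  B5: | IN={b@B4, d@B1, e@B2, f@B1} | OUT={b@B5, d@B1, e@B2, f@B1}
  B6: | IN={b@B5, d@B1, e@B2, f@B1} | OUT={b@B5, d@B1, e@B2, f@B1}
  B7: | IN={b@B5, d@B1, e@B2, f@B1} | OUT={b@B5, c@B7, d@B1, e@B2, f@B1}
  B8: | IN={b@B2, b@B5, c@B7, d@B1, e@B2, f@B1} | OUT={b@B2, b@B5, c@B7, d@B1, e@B2, f@B1}

Merge at B8: IN[B8] = OUT[B2] ⊔ OUT[B7] = {b@B2, b@B5, c@B7, d@B1, e@B2, f@B1}
Applying B8's transfer function to that IN value gives OUT[B8] (row B8 above).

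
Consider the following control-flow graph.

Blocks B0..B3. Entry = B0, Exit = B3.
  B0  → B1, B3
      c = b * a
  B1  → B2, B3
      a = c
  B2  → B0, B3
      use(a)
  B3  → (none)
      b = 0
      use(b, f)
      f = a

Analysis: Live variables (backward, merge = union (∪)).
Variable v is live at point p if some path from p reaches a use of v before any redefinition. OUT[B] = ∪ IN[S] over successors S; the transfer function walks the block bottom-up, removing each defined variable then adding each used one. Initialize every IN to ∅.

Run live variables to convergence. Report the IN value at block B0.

Answer: {a, b, f}

Derivation:
Fixpoint table:
  B0:   IN={a, b, f}   OUT={a, b, c, f}
  B1:   IN={b, c, f}   OUT={a, b, f}
  B2:   IN={a, b, f}   OUT={a, b, f}
  B3:   IN={a, f}   OUT={}

Merge at B0: OUT[B0] = IN[B1] ⊔ IN[B3] = {a, b, c, f}
Applying B0's transfer function to that OUT value gives IN[B0] (row B0 above).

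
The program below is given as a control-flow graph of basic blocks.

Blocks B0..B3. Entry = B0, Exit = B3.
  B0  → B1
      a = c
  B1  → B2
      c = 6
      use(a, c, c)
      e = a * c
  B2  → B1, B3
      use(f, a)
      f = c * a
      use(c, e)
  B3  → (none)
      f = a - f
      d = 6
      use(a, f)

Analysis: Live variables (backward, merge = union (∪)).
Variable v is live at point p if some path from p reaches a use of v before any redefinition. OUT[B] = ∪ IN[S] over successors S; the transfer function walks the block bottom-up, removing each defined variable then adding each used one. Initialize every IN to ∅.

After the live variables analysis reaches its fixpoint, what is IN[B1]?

Answer: {a, f}

Working:
Fixpoint table:
  B0: | IN={c, f} | OUT={a, f}
  B1: | IN={a, f} | OUT={a, c, e, f}
  B2: | IN={a, c, e, f} | OUT={a, f}
  B3: | IN={a, f} | OUT={}

Merge at B1: OUT[B1] = IN[B2] = {a, c, e, f}
Applying B1's transfer function to that OUT value gives IN[B1] (row B1 above).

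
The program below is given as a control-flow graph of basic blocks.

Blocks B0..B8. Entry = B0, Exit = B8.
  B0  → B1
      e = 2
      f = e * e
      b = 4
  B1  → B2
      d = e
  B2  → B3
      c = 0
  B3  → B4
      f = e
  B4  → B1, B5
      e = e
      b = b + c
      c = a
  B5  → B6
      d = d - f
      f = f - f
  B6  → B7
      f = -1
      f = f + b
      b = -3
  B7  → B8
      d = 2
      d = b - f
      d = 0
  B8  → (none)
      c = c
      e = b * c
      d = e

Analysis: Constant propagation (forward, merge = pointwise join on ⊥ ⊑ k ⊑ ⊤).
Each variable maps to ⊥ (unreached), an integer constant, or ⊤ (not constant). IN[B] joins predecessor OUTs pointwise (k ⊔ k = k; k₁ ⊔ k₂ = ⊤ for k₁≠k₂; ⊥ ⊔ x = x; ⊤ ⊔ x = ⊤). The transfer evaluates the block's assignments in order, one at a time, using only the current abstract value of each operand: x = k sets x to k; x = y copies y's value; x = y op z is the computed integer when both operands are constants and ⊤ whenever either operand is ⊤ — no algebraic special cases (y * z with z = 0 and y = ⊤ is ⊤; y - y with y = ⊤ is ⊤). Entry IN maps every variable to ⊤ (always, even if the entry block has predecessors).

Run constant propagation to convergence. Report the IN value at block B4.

Converged values:
  B0: | IN=(all ⊤) | OUT={b:4, e:2, f:4; rest ⊤}
  B1: | IN={b:4, e:2; rest ⊤} | OUT={b:4, d:2, e:2; rest ⊤}
  B2: | IN={b:4, d:2, e:2; rest ⊤} | OUT={b:4, c:0, d:2, e:2; rest ⊤}
  B3: | IN={b:4, c:0, d:2, e:2; rest ⊤} | OUT={b:4, c:0, d:2, e:2, f:2; rest ⊤}
  B4: | IN={b:4, c:0, d:2, e:2, f:2; rest ⊤} | OUT={b:4, d:2, e:2, f:2; rest ⊤}
  B5: | IN={b:4, d:2, e:2, f:2; rest ⊤} | OUT={b:4, d:0, e:2, f:0; rest ⊤}
  B6: | IN={b:4, d:0, e:2, f:0; rest ⊤} | OUT={b:-3, d:0, e:2, f:3; rest ⊤}
  B7: | IN={b:-3, d:0, e:2, f:3; rest ⊤} | OUT={b:-3, d:0, e:2, f:3; rest ⊤}
  B8: | IN={b:-3, d:0, e:2, f:3; rest ⊤} | OUT={b:-3, f:3; rest ⊤}

Merge at B4: IN[B4] = OUT[B3] = {a: ⊤, b: 4, c: 0, d: 2, e: 2, f: 2}

Answer: {a: ⊤, b: 4, c: 0, d: 2, e: 2, f: 2}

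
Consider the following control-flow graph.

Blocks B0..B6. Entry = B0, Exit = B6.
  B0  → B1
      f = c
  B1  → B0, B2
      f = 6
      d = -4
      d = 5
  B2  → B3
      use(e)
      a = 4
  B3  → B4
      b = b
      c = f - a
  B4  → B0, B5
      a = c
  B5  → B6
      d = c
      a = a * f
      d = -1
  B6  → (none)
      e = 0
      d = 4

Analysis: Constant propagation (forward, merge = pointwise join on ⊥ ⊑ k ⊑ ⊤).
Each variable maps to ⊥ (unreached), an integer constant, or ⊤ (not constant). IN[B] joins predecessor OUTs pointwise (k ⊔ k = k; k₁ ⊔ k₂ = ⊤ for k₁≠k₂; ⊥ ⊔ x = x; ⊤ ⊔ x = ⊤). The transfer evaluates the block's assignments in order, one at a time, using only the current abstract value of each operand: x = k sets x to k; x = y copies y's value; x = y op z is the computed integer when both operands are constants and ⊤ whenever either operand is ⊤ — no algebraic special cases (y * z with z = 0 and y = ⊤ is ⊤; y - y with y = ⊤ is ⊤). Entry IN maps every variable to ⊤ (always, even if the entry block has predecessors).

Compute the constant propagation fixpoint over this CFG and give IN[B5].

Per-block solution:
  B0:  IN=(all ⊤)  OUT=(all ⊤)
  B1:  IN=(all ⊤)  OUT={d:5, f:6; rest ⊤}
  B2:  IN={d:5, f:6; rest ⊤}  OUT={a:4, d:5, f:6; rest ⊤}
  B3:  IN={a:4, d:5, f:6; rest ⊤}  OUT={a:4, c:2, d:5, f:6; rest ⊤}
  B4:  IN={a:4, c:2, d:5, f:6; rest ⊤}  OUT={a:2, c:2, d:5, f:6; rest ⊤}
  B5:  IN={a:2, c:2, d:5, f:6; rest ⊤}  OUT={a:12, c:2, d:-1, f:6; rest ⊤}
  B6:  IN={a:12, c:2, d:-1, f:6; rest ⊤}  OUT={a:12, c:2, d:4, e:0, f:6; rest ⊤}

Merge at B5: IN[B5] = OUT[B4] = {a: 2, b: ⊤, c: 2, d: 5, e: ⊤, f: 6}

Answer: {a: 2, b: ⊤, c: 2, d: 5, e: ⊤, f: 6}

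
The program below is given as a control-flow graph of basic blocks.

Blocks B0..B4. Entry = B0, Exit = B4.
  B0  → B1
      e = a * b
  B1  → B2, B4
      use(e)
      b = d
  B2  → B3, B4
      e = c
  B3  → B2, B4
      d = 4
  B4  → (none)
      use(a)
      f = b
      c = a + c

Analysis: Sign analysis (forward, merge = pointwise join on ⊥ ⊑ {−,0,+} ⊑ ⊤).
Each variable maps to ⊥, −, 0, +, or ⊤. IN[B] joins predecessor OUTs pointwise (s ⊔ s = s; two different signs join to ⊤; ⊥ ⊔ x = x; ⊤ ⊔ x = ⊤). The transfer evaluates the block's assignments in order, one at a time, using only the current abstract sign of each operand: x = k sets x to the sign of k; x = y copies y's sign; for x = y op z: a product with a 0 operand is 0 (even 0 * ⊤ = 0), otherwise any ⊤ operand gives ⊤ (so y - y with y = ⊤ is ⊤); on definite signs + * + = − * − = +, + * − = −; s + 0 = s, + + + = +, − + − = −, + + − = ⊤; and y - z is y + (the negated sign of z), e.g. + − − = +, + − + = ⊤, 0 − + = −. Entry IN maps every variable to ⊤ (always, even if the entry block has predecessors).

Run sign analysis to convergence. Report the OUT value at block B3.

Fixpoint table:
  B0:  IN=(all ⊤)  OUT=(all ⊤)
  B1:  IN=(all ⊤)  OUT=(all ⊤)
  B2:  IN=(all ⊤)  OUT=(all ⊤)
  B3:  IN=(all ⊤)  OUT={d:+; rest ⊤}
  B4:  IN=(all ⊤)  OUT=(all ⊤)

Merge at B3: IN[B3] = OUT[B2] = {a: ⊤, b: ⊤, c: ⊤, d: ⊤, e: ⊤, f: ⊤}
Applying B3's transfer function to that IN value gives OUT[B3] (row B3 above).

Answer: {a: ⊤, b: ⊤, c: ⊤, d: +, e: ⊤, f: ⊤}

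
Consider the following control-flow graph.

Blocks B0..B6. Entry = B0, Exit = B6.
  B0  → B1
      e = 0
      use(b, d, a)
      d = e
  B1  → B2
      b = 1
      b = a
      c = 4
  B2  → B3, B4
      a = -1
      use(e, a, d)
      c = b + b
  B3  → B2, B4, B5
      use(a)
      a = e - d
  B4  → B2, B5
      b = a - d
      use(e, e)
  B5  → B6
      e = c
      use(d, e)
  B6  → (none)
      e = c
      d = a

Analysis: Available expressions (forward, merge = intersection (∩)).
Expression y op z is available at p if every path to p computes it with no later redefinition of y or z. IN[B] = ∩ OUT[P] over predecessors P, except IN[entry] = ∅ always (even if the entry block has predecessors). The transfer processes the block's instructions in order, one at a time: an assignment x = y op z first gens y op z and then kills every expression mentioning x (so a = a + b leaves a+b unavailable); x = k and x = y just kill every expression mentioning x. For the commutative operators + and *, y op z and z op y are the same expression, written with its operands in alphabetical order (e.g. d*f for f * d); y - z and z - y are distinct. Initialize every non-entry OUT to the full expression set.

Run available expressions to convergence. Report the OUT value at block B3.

Answer: {b+b, e-d}

Derivation:
Fixpoint table:
  B0:  IN={}  OUT={}
  B1:  IN={}  OUT={}
  B2:  IN={}  OUT={b+b}
  B3:  IN={b+b}  OUT={b+b, e-d}
  B4:  IN={b+b}  OUT={a-d}
  B5:  IN={}  OUT={}
  B6:  IN={}  OUT={}

Merge at B3: IN[B3] = OUT[B2] = {b+b}
Applying B3's transfer function to that IN value gives OUT[B3] (row B3 above).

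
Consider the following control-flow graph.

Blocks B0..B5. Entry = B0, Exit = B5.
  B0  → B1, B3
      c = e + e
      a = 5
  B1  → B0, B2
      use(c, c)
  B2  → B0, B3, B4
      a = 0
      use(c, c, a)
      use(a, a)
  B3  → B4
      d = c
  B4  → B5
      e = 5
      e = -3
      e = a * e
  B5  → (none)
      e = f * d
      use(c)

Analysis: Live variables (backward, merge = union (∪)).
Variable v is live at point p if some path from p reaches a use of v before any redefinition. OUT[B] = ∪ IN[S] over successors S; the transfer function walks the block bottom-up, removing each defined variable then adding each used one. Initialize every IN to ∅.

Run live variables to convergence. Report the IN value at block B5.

Answer: {c, d, f}

Derivation:
Fixpoint table:
  B0: | IN={d, e, f} | OUT={a, c, d, e, f}
  B1: | IN={c, d, e, f} | OUT={c, d, e, f}
  B2: | IN={c, d, e, f} | OUT={a, c, d, e, f}
  B3: | IN={a, c, f} | OUT={a, c, d, f}
  B4: | IN={a, c, d, f} | OUT={c, d, f}
  B5: | IN={c, d, f} | OUT={}

B5 is the boundary node: OUT[B5] = {}
Applying B5's transfer function to that OUT value gives IN[B5] (row B5 above).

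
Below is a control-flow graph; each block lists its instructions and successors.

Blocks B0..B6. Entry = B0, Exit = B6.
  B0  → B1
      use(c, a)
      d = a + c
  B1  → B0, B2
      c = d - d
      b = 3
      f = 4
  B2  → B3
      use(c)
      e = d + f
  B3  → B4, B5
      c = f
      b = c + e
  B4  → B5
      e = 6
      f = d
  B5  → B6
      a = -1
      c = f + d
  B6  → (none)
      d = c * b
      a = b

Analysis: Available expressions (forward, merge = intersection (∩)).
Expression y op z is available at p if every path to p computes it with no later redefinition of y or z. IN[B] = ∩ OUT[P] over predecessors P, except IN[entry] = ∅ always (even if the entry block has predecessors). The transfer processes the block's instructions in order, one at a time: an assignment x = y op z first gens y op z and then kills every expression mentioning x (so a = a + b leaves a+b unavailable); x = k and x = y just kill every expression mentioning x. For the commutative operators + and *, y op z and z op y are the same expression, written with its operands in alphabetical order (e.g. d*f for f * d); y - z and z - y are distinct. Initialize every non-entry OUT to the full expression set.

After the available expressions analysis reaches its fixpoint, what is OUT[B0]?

Fixpoint table:
  B0:   IN={}   OUT={a+c}
  B1:   IN={a+c}   OUT={d-d}
  B2:   IN={d-d}   OUT={d+f, d-d}
  B3:   IN={d+f, d-d}   OUT={c+e, d+f, d-d}
  B4:   IN={c+e, d+f, d-d}   OUT={d-d}
  B5:   IN={d-d}   OUT={d+f, d-d}
  B6:   IN={d+f, d-d}   OUT={b*c}

Merge at B0 (entry node, so the boundary value {} is joined with the incoming edge(s)): IN[B0] = {} ∩ OUT[B1] = {}
Applying B0's transfer function to that IN value gives OUT[B0] (row B0 above).

Answer: {a+c}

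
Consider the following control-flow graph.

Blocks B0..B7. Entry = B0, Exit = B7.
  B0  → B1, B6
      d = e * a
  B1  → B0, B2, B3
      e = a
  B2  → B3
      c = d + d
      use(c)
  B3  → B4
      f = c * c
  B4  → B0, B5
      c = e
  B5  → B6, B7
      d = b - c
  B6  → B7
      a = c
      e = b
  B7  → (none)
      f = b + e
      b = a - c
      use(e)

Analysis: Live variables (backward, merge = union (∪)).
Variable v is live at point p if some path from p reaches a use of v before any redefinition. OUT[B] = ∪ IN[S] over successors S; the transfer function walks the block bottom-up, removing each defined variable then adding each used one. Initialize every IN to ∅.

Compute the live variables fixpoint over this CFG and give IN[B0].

Answer: {a, b, c, e}

Derivation:
Per-block solution:
  B0:  IN={a, b, c, e}  OUT={a, b, c, d}
  B1:  IN={a, b, c, d}  OUT={a, b, c, d, e}
  B2:  IN={a, b, d, e}  OUT={a, b, c, e}
  B3:  IN={a, b, c, e}  OUT={a, b, e}
  B4:  IN={a, b, e}  OUT={a, b, c, e}
  B5:  IN={a, b, c, e}  OUT={a, b, c, e}
  B6:  IN={b, c}  OUT={a, b, c, e}
  B7:  IN={a, b, c, e}  OUT={}

Merge at B0: OUT[B0] = IN[B1] ⊔ IN[B6] = {a, b, c, d}
Applying B0's transfer function to that OUT value gives IN[B0] (row B0 above).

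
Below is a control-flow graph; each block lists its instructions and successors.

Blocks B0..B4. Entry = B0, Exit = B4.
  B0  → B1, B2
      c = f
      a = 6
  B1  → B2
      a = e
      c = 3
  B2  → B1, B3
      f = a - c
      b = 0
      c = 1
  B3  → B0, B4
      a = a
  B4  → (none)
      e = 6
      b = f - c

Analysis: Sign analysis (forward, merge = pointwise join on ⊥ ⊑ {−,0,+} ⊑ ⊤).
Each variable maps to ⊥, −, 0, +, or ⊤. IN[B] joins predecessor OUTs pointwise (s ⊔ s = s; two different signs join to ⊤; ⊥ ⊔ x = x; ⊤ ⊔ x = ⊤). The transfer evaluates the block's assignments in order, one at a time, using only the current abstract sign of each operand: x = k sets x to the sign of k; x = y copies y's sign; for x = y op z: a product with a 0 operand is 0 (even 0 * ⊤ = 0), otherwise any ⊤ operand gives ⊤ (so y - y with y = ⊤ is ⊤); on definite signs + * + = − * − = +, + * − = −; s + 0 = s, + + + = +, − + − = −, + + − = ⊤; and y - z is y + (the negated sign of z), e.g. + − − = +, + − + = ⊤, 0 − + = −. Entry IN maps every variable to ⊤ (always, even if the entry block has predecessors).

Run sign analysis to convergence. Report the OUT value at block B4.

Fixpoint table:
  B0: | IN=(all ⊤) | OUT={a:+; rest ⊤}
  B1: | IN=(all ⊤) | OUT={c:+; rest ⊤}
  B2: | IN=(all ⊤) | OUT={b:0, c:+; rest ⊤}
  B3: | IN={b:0, c:+; rest ⊤} | OUT={b:0, c:+; rest ⊤}
  B4: | IN={b:0, c:+; rest ⊤} | OUT={c:+, e:+; rest ⊤}

Merge at B4: IN[B4] = OUT[B3] = {a: ⊤, b: 0, c: +, d: ⊤, e: ⊤, f: ⊤}
Applying B4's transfer function to that IN value gives OUT[B4] (row B4 above).

Answer: {a: ⊤, b: ⊤, c: +, d: ⊤, e: +, f: ⊤}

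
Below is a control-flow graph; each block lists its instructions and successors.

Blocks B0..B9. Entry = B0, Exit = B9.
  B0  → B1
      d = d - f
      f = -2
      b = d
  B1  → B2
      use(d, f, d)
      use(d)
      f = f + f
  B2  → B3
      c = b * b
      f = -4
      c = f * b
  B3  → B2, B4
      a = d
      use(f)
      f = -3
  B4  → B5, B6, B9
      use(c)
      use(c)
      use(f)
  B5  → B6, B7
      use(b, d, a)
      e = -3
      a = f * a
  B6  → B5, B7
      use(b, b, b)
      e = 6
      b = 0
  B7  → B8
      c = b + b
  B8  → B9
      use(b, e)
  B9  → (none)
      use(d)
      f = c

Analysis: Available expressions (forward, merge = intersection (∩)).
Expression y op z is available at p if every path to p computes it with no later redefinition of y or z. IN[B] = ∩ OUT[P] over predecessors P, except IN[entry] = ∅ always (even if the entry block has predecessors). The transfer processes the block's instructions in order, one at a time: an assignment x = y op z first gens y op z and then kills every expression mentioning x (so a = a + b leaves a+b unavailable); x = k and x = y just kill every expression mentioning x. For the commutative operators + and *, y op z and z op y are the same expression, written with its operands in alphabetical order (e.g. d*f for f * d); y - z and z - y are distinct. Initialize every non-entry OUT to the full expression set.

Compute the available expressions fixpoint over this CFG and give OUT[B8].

Fixpoint table:
  B0: | IN={} | OUT={}
  B1: | IN={} | OUT={}
  B2: | IN={} | OUT={b*b, b*f}
  B3: | IN={b*b, b*f} | OUT={b*b}
  B4: | IN={b*b} | OUT={b*b}
  B5: | IN={} | OUT={}
  B6: | IN={} | OUT={}
  B7: | IN={} | OUT={b+b}
  B8: | IN={b+b} | OUT={b+b}
  B9: | IN={} | OUT={}

Merge at B8: IN[B8] = OUT[B7] = {b+b}
Applying B8's transfer function to that IN value gives OUT[B8] (row B8 above).

Answer: {b+b}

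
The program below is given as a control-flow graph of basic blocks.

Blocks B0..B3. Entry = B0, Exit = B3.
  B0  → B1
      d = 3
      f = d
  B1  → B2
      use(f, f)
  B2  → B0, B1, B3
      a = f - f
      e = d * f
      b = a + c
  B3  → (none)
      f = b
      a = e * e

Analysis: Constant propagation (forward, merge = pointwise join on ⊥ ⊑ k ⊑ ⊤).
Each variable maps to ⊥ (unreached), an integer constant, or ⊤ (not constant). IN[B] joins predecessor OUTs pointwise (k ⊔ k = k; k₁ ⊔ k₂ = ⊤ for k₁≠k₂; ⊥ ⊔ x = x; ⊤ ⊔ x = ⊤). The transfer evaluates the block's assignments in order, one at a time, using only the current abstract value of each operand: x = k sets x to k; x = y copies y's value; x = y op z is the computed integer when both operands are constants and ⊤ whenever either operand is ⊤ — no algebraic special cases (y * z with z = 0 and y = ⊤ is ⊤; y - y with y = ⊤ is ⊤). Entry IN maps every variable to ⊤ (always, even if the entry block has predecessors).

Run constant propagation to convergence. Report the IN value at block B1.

Answer: {a: ⊤, b: ⊤, c: ⊤, d: 3, e: ⊤, f: 3}

Trace:
Per-block solution:
  B0: | IN=(all ⊤) | OUT={d:3, f:3; rest ⊤}
  B1: | IN={d:3, f:3; rest ⊤} | OUT={d:3, f:3; rest ⊤}
  B2: | IN={d:3, f:3; rest ⊤} | OUT={a:0, d:3, e:9, f:3; rest ⊤}
  B3: | IN={a:0, d:3, e:9, f:3; rest ⊤} | OUT={a:81, d:3, e:9; rest ⊤}

Merge at B1: IN[B1] = OUT[B0] ⊔ OUT[B2] = {a: ⊤, b: ⊤, c: ⊤, d: 3, e: ⊤, f: 3}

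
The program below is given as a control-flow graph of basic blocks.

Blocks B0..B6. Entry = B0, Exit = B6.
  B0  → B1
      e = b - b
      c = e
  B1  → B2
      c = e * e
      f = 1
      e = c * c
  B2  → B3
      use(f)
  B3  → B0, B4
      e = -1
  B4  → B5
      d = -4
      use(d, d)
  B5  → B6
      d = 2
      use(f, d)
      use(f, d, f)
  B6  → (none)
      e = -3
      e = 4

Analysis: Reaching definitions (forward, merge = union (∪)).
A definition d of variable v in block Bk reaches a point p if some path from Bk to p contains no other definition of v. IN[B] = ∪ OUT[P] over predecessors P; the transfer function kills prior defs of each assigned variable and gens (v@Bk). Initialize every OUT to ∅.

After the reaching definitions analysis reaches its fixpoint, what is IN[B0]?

Converged values:
  B0:   IN={c@B1, e@B3, f@B1}   OUT={c@B0, e@B0, f@B1}
  B1:   IN={c@B0, e@B0, f@B1}   OUT={c@B1, e@B1, f@B1}
  B2:   IN={c@B1, e@B1, f@B1}   OUT={c@B1, e@B1, f@B1}
  B3:   IN={c@B1, e@B1, f@B1}   OUT={c@B1, e@B3, f@B1}
  B4:   IN={c@B1, e@B3, f@B1}   OUT={c@B1, d@B4, e@B3, f@B1}
  B5:   IN={c@B1, d@B4, e@B3, f@B1}   OUT={c@B1, d@B5, e@B3, f@B1}
  B6:   IN={c@B1, d@B5, e@B3, f@B1}   OUT={c@B1, d@B5, e@B6, f@B1}

Merge at B0 (entry node, so the boundary value {} is joined with the incoming edge(s)): IN[B0] = {} ⊔ OUT[B3] = {c@B1, e@B3, f@B1}

Answer: {c@B1, e@B3, f@B1}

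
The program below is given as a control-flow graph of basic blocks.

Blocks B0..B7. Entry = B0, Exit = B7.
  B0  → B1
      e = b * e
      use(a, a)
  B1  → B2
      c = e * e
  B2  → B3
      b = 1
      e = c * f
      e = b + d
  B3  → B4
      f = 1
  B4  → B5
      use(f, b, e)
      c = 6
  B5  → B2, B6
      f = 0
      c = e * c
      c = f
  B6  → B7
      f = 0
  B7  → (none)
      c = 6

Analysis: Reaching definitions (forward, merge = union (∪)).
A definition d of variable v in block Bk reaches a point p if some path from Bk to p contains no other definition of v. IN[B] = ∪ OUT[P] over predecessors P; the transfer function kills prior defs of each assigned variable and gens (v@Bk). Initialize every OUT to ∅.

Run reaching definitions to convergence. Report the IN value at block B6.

Fixpoint table:
  B0:   IN={}   OUT={e@B0}
  B1:   IN={e@B0}   OUT={c@B1, e@B0}
  B2:   IN={b@B2, c@B1, c@B5, e@B0, e@B2, f@B5}   OUT={b@B2, c@B1, c@B5, e@B2, f@B5}
  B3:   IN={b@B2, c@B1, c@B5, e@B2, f@B5}   OUT={b@B2, c@B1, c@B5, e@B2, f@B3}
  B4:   IN={b@B2, c@B1, c@B5, e@B2, f@B3}   OUT={b@B2, c@B4, e@B2, f@B3}
  B5:   IN={b@B2, c@B4, e@B2, f@B3}   OUT={b@B2, c@B5, e@B2, f@B5}
  B6:   IN={b@B2, c@B5, e@B2, f@B5}   OUT={b@B2, c@B5, e@B2, f@B6}
  B7:   IN={b@B2, c@B5, e@B2, f@B6}   OUT={b@B2, c@B7, e@B2, f@B6}

Merge at B6: IN[B6] = OUT[B5] = {b@B2, c@B5, e@B2, f@B5}

Answer: {b@B2, c@B5, e@B2, f@B5}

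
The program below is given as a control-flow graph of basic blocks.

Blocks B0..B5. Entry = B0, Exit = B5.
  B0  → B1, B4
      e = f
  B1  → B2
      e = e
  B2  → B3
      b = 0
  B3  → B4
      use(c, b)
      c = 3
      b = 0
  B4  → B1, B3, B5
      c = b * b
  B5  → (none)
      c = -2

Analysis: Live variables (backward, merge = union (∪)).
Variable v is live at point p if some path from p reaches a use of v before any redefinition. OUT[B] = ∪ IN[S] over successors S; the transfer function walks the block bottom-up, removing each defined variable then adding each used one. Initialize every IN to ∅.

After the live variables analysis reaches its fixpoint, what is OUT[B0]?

Answer: {b, c, e}

Trace:
Converged values:
  B0:   IN={b, c, f}   OUT={b, c, e}
  B1:   IN={c, e}   OUT={c, e}
  B2:   IN={c, e}   OUT={b, c, e}
  B3:   IN={b, c, e}   OUT={b, e}
  B4:   IN={b, e}   OUT={b, c, e}
  B5:   IN={}   OUT={}

Merge at B0: OUT[B0] = IN[B1] ⊔ IN[B4] = {b, c, e}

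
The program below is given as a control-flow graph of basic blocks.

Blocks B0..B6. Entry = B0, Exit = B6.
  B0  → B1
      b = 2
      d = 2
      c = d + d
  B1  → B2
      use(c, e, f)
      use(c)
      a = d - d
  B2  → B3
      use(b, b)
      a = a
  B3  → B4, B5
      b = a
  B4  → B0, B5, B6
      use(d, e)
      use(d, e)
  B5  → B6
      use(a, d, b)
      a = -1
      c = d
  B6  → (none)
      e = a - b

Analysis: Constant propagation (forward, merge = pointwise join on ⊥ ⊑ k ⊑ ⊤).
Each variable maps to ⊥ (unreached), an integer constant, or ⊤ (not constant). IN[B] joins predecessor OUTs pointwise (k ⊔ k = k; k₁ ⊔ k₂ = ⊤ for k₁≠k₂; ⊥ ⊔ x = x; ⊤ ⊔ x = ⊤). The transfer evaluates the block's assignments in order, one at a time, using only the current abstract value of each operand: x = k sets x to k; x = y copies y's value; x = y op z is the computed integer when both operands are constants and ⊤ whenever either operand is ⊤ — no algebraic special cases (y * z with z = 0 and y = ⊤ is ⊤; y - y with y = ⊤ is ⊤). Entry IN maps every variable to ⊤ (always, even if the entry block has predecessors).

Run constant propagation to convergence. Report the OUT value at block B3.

Converged values:
  B0:   IN=(all ⊤)   OUT={b:2, c:4, d:2; rest ⊤}
  B1:   IN={b:2, c:4, d:2; rest ⊤}   OUT={a:0, b:2, c:4, d:2; rest ⊤}
  B2:   IN={a:0, b:2, c:4, d:2; rest ⊤}   OUT={a:0, b:2, c:4, d:2; rest ⊤}
  B3:   IN={a:0, b:2, c:4, d:2; rest ⊤}   OUT={a:0, b:0, c:4, d:2; rest ⊤}
  B4:   IN={a:0, b:0, c:4, d:2; rest ⊤}   OUT={a:0, b:0, c:4, d:2; rest ⊤}
  B5:   IN={a:0, b:0, c:4, d:2; rest ⊤}   OUT={a:-1, b:0, c:2, d:2; rest ⊤}
  B6:   IN={b:0, d:2; rest ⊤}   OUT={b:0, d:2; rest ⊤}

Merge at B3: IN[B3] = OUT[B2] = {a: 0, b: 2, c: 4, d: 2, e: ⊤, f: ⊤}
Applying B3's transfer function to that IN value gives OUT[B3] (row B3 above).

Answer: {a: 0, b: 0, c: 4, d: 2, e: ⊤, f: ⊤}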